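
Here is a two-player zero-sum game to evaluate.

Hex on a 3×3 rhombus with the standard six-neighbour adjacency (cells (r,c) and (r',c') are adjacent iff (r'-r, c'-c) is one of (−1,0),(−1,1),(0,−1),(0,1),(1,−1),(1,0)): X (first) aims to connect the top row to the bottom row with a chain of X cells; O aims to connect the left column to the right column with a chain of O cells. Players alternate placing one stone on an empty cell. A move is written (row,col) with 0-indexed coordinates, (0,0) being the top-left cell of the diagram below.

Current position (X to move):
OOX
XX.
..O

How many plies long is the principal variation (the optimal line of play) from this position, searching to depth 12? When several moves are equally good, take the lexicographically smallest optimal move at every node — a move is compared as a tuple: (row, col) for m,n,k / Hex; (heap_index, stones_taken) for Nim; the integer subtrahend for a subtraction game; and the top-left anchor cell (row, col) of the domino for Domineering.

p1 X@[OOX/XX./..O]: (1,2)[OOX/XXX/..O]+1* (2,0)[OOX/XX./X.O]+1 (2,1)[OOX/XX./.XO]+1
p2 O@[OOX/XXX/..O]: (2,0)[OOX/XXX/O.O]-1* (2,1)[OOX/XXX/.OO]-1
p3 X@[OOX/XXX/O.O]: (2,1)[OOX/XXX/OXO]+1*
p4 O@[OOX/XXX/OXO] terminal -1; root [OOX/XX./..O] d12

PV length from [OOX/XX./..O]: 3 plies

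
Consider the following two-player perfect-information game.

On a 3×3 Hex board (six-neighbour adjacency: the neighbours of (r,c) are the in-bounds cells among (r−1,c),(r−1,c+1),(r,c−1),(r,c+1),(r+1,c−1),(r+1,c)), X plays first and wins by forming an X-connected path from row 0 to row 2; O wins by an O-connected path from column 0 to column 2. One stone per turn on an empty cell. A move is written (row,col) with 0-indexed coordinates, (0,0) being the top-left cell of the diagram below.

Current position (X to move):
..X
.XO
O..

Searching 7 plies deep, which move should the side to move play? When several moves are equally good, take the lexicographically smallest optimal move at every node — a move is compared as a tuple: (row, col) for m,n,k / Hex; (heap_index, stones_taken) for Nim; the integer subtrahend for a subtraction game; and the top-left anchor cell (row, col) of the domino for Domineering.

[..X/.XO/O..] X move#1: (0,0):-1/X.X/.XO/O.., (0,1):-1/.XX/.XO/O.., (1,0):-1/..X/XXO/O.., (2,1):+1/..X/.XO/OX.*, (2,2):-1/..X/.XO/O.X
[..X/.XO/OX.] end (terminal -1, O#2); searched ..X/.XO/O.. to 7

X's best at [..X/.XO/O..]: (2,1)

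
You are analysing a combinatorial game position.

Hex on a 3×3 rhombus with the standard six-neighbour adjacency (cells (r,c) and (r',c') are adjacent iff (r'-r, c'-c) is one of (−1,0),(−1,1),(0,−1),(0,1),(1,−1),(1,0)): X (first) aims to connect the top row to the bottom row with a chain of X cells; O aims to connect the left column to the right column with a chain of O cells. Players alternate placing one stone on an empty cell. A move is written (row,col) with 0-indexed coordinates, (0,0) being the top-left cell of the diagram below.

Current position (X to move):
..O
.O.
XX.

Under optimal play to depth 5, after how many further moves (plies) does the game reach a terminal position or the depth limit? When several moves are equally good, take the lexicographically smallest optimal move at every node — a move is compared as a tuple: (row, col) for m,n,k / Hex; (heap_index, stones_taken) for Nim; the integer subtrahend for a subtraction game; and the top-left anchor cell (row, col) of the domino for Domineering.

[..O/.O./XX.] X move#1: (0,0):-1/X.O/.O./XX., (0,1):-1/.XO/.O./XX., (1,0):+1/..O/XO./XX.*, (1,2):-1/..O/.OX/XX., (2,2):-1/..O/.O./XXX
[..O/XO./XX.] O move#2: (0,0):-1/O.O/XO./XX.*, (0,1):-1/.OO/XO./XX., (1,2):-1/..O/XOO/XX., (2,2):-1/..O/XO./XXO
[O.O/XO./XX.] X move#3: (0,1):+1/OXO/XO./XX.*, (1,2):-1/O.O/XOX/XX., (2,2):-1/O.O/XO./XXX
[OXO/XO./XX.] end (terminal -1, O#4); searched ..O/.O./XX. to 5

PV length from [..O/.O./XX.]: 3 plies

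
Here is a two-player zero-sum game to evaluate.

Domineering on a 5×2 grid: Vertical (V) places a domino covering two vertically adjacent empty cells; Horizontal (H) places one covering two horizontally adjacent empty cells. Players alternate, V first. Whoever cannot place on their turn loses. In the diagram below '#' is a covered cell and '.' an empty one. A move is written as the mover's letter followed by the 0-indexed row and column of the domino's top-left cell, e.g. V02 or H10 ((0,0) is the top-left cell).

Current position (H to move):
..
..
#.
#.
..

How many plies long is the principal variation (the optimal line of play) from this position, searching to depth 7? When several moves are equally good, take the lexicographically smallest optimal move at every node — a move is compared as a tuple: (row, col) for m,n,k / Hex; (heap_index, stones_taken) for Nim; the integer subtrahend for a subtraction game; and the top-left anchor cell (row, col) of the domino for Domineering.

PV length from [../../#./#./..]: 3 plies

ply 1, H at ../../#./#./.. | H00=+1→##/../#./#./..*; H10=+1→../##/#./#./..; H40=-1→../../#./#./##
ply 2, V at ##/../#./#./.. | V11=-1→##/.#/##/#./..*; V21=-1→##/../##/##/..; V31=-1→##/../#./##/.#
ply 3, H at ##/.#/##/#./.. | H40=+1→##/.#/##/#./##*
ply 4: ##/.#/##/#./## is terminal -1 (V); from ../../#./#./.. depth 7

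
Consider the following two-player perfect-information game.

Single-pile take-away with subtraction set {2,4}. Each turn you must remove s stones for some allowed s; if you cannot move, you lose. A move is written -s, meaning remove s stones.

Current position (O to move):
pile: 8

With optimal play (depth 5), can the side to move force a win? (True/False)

p1 O@[8]: -2[6]+1* -4[4]-1
p2 X@[6]: -2[4]-1* -4[2]-1
p3 O@[4]: -2[2]-1 -4[0]+1*
p4 X@[0] terminal -1; root [8] d5

O winning at [8]: True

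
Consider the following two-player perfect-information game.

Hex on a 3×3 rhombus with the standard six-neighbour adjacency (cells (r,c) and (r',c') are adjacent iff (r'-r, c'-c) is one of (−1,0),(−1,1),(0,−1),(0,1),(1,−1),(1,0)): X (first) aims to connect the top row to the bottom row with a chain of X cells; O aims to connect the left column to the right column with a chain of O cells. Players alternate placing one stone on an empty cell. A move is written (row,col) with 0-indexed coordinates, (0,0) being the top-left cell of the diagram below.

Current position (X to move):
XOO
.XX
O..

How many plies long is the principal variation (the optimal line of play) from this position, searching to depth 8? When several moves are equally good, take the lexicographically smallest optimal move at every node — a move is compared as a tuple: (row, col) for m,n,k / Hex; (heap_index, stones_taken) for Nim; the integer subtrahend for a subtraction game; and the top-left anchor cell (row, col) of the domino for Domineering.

[XOO/.XX/O..] X move#1: (1,0):+1/XOO/XXX/O..*, (2,1):-1/XOO/.XX/OX., (2,2):-1/XOO/.XX/O.X
[XOO/XXX/O..] O move#2: (2,1):-1/XOO/XXX/OO.*, (2,2):-1/XOO/XXX/O.O
[XOO/XXX/OO.] X move#3: (2,2):+1/XOO/XXX/OOX*
[XOO/XXX/OOX] end (terminal -1, O#4); searched XOO/.XX/O.. to 8

PV length from [XOO/.XX/O..]: 3 plies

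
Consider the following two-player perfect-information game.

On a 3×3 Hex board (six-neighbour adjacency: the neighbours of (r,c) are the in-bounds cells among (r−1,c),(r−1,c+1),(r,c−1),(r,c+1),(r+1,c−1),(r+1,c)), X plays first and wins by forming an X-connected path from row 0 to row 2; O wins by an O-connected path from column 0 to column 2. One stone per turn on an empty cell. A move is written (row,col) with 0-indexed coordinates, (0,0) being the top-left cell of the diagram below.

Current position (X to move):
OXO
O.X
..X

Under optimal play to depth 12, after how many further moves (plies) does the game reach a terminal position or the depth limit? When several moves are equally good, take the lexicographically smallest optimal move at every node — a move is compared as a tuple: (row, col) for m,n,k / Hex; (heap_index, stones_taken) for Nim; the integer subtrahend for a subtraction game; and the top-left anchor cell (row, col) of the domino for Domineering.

p1 X@[OXO/O.X/..X]: (1,1)[OXO/OXX/..X]+1* (2,0)[OXO/O.X/X.X]-1 (2,1)[OXO/O.X/.XX]-1
p2 O@[OXO/OXX/..X] terminal -1; root [OXO/O.X/..X] d12

PV length from [OXO/O.X/..X]: 1 ply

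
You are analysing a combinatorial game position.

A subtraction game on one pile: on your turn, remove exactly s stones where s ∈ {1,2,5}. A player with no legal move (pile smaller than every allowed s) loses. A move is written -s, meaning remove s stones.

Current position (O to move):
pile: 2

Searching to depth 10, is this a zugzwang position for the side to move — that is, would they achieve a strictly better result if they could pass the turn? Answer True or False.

[2] O move#1: -1:-1/1, -2:+1/0*
[0] end (terminal -1, X#2); searched 2 to 10
if O skipped the turn, X would face:
~ [2] X move#1: -1:-1/1, -2:+1/0*
~ [0] end (terminal -1, O#2); searched 2 to 10
compare (O): move=+1 vs pass=-1

zugzwang(2, O) = False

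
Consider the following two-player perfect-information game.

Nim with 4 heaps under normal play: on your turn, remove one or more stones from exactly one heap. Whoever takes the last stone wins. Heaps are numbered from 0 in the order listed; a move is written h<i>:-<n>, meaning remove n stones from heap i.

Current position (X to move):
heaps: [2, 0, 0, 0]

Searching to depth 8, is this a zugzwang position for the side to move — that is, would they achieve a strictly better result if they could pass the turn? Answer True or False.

zugzwang((2,0,0,0), X) = False

p1 X@[(2,0,0,0)]: h0:-1[(1,0,0,0)]-1 h0:-2[(0,0,0,0)]+1*
p2 O@[(0,0,0,0)] terminal -1; root [(2,0,0,0)] d8
suppose X passes — search the same position with O to move:
pass> p1 O@[(2,0,0,0)]: h0:-1[(1,0,0,0)]-1 h0:-2[(0,0,0,0)]+1*
pass> p2 X@[(0,0,0,0)] terminal -1; root [(2,0,0,0)] d8
for X: play +1, pass -1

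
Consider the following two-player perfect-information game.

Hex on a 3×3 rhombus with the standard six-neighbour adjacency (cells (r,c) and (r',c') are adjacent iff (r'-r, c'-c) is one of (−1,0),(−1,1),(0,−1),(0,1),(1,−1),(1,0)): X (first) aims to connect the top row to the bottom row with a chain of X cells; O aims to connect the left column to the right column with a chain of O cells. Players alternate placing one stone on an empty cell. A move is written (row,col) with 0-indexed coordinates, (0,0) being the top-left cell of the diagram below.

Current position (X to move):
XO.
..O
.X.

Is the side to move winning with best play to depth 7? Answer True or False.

X winning at [XO./..O/.X.]: True

ply 1, X at XO./..O/.X. | (0,2)=-1→XOX/..O/.X.; (1,0)=+1→XO./X.O/.X.*; (1,1)=+1→XO./.XO/.X.; (2,0)=-1→XO./..O/XX.; (2,2)=-1→XO./..O/.XX
ply 2, O at XO./X.O/.X. | (0,2)=-1→XOO/X.O/.X.*; (1,1)=-1→XO./XOO/.X.; (2,0)=-1→XO./X.O/OX.; (2,2)=-1→XO./X.O/.XO
ply 3, X at XOO/X.O/.X. | (1,1)=+1→XOO/XXO/.X.*; (2,0)=+1→XOO/X.O/XX.; (2,2)=+1→XOO/X.O/.XX
ply 4: XOO/XXO/.X. is terminal -1 (O); from XO./..O/.X. depth 7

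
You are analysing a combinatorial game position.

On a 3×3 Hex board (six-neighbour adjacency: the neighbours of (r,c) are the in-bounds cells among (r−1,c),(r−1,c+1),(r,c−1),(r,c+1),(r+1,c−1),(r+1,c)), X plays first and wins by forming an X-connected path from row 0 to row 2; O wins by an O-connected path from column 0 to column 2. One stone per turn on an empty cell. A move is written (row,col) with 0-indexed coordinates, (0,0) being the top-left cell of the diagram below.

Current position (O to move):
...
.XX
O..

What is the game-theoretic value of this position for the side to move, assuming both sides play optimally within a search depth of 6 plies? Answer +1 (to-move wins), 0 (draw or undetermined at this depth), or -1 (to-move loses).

p1 O@[.../.XX/O..]: (0,0)[O../.XX/O..]-1* (0,1)[.O./.XX/O..]-1 (0,2)[..O/.XX/O..]-1 (1,0)[.../OXX/O..]-1 (2,1)[.../.XX/OO.]-1 (2,2)[.../.XX/O.O]-1
p2 X@[O../.XX/O..]: (0,1)[OX./.XX/O..]+1* (0,2)[O.X/.XX/O..]+1 (1,0)[O../XXX/O..]+1 (2,1)[O../.XX/OX.]+1 (2,2)[O../.XX/O.X]+1
p3 O@[OX./.XX/O..]: (0,2)[OXO/.XX/O..]-1* (1,0)[OX./OXX/O..]-1 (2,1)[OX./.XX/OO.]-1 (2,2)[OX./.XX/O.O]-1
p4 X@[OXO/.XX/O..]: (1,0)[OXO/XXX/O..]+1* (2,1)[OXO/.XX/OX.]+1 (2,2)[OXO/.XX/O.X]+1
p5 O@[OXO/XXX/O..]: (2,1)[OXO/XXX/OO.]-1* (2,2)[OXO/XXX/O.O]-1
p6 X@[OXO/XXX/OO.]: (2,2)[OXO/XXX/OOX]+1*
p7 O@[OXO/XXX/OOX] terminal -1; root [.../.XX/O..] d6

value(.../.XX/O.., O) = -1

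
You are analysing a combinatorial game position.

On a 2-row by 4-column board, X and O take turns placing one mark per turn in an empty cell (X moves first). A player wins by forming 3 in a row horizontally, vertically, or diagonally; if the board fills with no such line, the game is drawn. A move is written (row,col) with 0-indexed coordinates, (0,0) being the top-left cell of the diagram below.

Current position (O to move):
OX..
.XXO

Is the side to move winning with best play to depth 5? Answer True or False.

O winning at [OX../.XXO]: False

[OX../.XXO] O move#1: (0,2):-1/OXO./.XXO, (0,3):-1/OX.O/.XXO, (1,0):+0/OX../OXXO*
[OX../OXXO] X move#2: (0,2):+0/OXX./OXXO*, (0,3):+0/OX.X/OXXO
[OXX./OXXO] O move#3: (0,3):+0/OXXO/OXXO*
[OXXO/OXXO] end (terminal +0, X#4); searched OX../.XXO to 5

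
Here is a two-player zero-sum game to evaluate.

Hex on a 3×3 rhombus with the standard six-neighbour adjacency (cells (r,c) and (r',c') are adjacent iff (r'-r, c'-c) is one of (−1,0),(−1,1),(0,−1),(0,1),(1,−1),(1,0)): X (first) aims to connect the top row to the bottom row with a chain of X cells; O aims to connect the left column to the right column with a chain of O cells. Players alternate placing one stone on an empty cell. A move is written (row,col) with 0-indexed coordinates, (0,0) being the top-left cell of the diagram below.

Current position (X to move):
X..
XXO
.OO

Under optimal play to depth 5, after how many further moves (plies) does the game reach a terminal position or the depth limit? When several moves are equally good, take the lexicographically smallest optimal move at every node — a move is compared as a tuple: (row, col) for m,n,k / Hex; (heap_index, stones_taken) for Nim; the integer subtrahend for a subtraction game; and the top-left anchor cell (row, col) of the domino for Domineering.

PV length from [X../XXO/.OO]: 1 ply

p1 X@[X../XXO/.OO]: (0,1)[XX./XXO/.OO]-1 (0,2)[X.X/XXO/.OO]-1 (2,0)[X../XXO/XOO]+1*
p2 O@[X../XXO/XOO] terminal -1; root [X../XXO/.OO] d5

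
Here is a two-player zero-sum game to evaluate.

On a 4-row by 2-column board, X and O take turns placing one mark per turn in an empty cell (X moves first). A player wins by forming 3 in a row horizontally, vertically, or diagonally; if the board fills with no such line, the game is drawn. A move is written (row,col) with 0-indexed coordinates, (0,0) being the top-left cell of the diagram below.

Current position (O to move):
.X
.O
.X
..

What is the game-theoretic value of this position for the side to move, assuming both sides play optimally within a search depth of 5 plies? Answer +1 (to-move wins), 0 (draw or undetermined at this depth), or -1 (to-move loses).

value(.X/.O/.X/.., O) = 0

[.X/.O/.X/..] O move#1: (0,0):+0/OX/.O/.X/..*, (1,0):+0/.X/OO/.X/.., (2,0):+0/.X/.O/OX/.., (3,0):+0/.X/.O/.X/O., (3,1):+0/.X/.O/.X/.O
[OX/.O/.X/..] X move#2: (1,0):+0/OX/XO/.X/..*, (2,0):+0/OX/.O/XX/.., (3,0):+0/OX/.O/.X/X., (3,1):+0/OX/.O/.X/.X
[OX/XO/.X/..] O move#3: (2,0):+0/OX/XO/OX/..*, (3,0):+0/OX/XO/.X/O., (3,1):+0/OX/XO/.X/.O
[OX/XO/OX/..] X move#4: (3,0):+0/OX/XO/OX/X.*, (3,1):+0/OX/XO/OX/.X
[OX/XO/OX/X.] O move#5: (3,1):+0/OX/XO/OX/XO*
[OX/XO/OX/XO] end (terminal +0, X#6); searched .X/.O/.X/.. to 5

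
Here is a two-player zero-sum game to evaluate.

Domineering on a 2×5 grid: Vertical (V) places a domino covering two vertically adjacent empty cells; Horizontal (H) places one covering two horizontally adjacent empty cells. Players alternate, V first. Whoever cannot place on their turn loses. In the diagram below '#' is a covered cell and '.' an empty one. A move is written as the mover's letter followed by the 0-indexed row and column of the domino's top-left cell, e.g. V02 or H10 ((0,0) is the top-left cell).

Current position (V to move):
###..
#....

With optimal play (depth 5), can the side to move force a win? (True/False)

V winning at [###../#....]: True

[###../#....] V move#1: V03:+1/####./#..#.*, V04:-1/###.#/#...#
[####./#..#.] H move#2: H11:-1/####./####.*
[####./####.] V move#3: V04:+1/#####/#####*
[#####/#####] end (terminal -1, H#4); searched ###../#.... to 5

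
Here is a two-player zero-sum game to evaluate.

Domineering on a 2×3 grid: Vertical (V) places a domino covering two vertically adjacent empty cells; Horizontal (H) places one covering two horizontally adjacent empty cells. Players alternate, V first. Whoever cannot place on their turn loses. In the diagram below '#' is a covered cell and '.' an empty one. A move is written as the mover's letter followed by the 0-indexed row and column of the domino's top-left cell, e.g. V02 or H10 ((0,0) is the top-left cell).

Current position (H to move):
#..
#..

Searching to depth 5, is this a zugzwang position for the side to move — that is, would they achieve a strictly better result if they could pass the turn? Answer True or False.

ply 1, H at #../#.. | H01=+1→###/#..*; H11=+1→#../###
ply 2: ###/#.. is terminal -1 (V); from #../#.. depth 5
if H skipped the turn, V would face:
~ ply 1, V at #../#.. | V01=+1→##./##.*; V02=+1→#.#/#.#
~ ply 2: ##./##. is terminal -1 (H); from #../#.. depth 5
compare (H): move=+1 vs pass=-1

zugzwang(#../#.., H) = False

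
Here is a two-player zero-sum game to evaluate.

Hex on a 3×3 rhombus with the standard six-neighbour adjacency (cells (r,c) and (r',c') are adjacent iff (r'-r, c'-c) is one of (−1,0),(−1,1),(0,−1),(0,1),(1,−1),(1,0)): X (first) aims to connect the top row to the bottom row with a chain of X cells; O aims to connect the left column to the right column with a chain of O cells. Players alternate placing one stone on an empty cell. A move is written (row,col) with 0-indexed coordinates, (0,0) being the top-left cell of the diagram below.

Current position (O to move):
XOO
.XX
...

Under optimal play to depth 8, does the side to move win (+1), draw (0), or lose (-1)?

value(XOO/.XX/..., O) = +1

[XOO/.XX/...] O move#1: (1,0):+1/XOO/OXX/...*, (2,0):-1/XOO/.XX/O.., (2,1):-1/XOO/.XX/.O., (2,2):-1/XOO/.XX/..O
[XOO/OXX/...] end (terminal -1, X#2); searched XOO/.XX/... to 8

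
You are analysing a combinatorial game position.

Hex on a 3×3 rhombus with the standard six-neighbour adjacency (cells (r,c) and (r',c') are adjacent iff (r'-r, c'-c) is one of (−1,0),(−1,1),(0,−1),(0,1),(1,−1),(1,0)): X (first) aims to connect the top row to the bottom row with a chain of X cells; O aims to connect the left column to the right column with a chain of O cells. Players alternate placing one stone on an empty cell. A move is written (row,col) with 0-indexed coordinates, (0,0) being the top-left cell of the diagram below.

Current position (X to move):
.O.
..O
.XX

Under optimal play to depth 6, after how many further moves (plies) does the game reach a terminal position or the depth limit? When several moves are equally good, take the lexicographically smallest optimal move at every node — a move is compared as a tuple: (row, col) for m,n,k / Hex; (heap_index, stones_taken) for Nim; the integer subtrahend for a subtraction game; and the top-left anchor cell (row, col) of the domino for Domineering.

PV length from [.O./..O/.XX]: 4 plies

ply 1, X at .O./..O/.XX | (0,0)=-1→XO./..O/.XX*; (0,2)=-1→.OX/..O/.XX; (1,0)=-1→.O./X.O/.XX; (1,1)=-1→.O./.XO/.XX; (2,0)=-1→.O./..O/XXX
ply 2, O at XO./..O/.XX | (0,2)=-1→XOO/..O/.XX; (1,0)=+1→XO./O.O/.XX*; (1,1)=+1→XO./.OO/.XX; (2,0)=-1→XO./..O/OXX
ply 3, X at XO./O.O/.XX | (0,2)=-1→XOX/O.O/.XX*; (1,1)=-1→XO./OXO/.XX; (2,0)=-1→XO./O.O/XXX
ply 4, O at XOX/O.O/.XX | (1,1)=+1→XOX/OOO/.XX*; (2,0)=-1→XOX/O.O/OXX
ply 5: XOX/OOO/.XX is terminal -1 (X); from .O./..O/.XX depth 6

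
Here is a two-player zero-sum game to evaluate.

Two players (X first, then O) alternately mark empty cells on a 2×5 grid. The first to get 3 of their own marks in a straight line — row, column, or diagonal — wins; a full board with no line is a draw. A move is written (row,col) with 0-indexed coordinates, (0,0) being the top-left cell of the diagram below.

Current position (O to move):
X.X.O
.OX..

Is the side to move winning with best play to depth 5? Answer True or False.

O winning at [X.X.O/.OX..]: False

ply 1, O at X.X.O/.OX.. | (0,1)=+0→XOX.O/.OX..*; (0,3)=-1→X.XOO/.OX..; (1,0)=-1→X.X.O/OOX..; (1,3)=-1→X.X.O/.OXO.; (1,4)=-1→X.X.O/.OX.O
ply 2, X at XOX.O/.OX.. | (0,3)=+0→XOXXO/.OX..*; (1,0)=+0→XOX.O/XOX..; (1,3)=+0→XOX.O/.OXX.; (1,4)=+0→XOX.O/.OX.X
ply 3, O at XOXXO/.OX.. | (1,0)=+0→XOXXO/OOX..*; (1,3)=+0→XOXXO/.OXO.; (1,4)=+0→XOXXO/.OX.O
ply 4, X at XOXXO/OOX.. | (1,3)=+0→XOXXO/OOXX.*; (1,4)=+0→XOXXO/OOX.X
ply 5, O at XOXXO/OOXX. | (1,4)=+0→XOXXO/OOXXO*
ply 6: XOXXO/OOXXO is terminal +0 (X); from X.X.O/.OX.. depth 5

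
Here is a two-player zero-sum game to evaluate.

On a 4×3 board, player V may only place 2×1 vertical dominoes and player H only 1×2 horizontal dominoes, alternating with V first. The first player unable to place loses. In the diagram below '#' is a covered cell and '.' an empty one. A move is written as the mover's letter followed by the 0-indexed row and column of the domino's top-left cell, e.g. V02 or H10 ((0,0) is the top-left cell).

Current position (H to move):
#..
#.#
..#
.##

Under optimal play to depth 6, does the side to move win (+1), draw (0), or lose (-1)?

[#../#.#/..#/.##] H move#1: H01:-1/###/#.#/..#/.##*, H20:-1/#../#.#/###/.##
[###/#.#/..#/.##] V move#2: V11:+1/###/###/.##/.##*, V20:+1/###/#.#/#.#/###
[###/###/.##/.##] end (terminal -1, H#3); searched #../#.#/..#/.## to 6

value(#../#.#/..#/.##, H) = -1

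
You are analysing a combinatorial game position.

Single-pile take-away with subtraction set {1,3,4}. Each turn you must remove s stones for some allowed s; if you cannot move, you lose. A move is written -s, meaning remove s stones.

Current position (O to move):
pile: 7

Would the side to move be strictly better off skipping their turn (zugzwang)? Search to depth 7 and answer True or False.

[7] O move#1: -1:-1/6*, -3:-1/4, -4:-1/3
[6] X move#2: -1:-1/5, -3:-1/3, -4:+1/2*
[2] O move#3: -1:-1/1*
[1] X move#4: -1:+1/0*
[0] end (terminal -1, O#5); searched 7 to 7
pass branch (X moves first from the same position):
  | [7] X move#1: -1:-1/6*, -3:-1/4, -4:-1/3
  | [6] O move#2: -1:-1/5, -3:-1/3, -4:+1/2*
  | [2] X move#3: -1:-1/1*
  | [1] O move#4: -1:+1/0*
  | [0] end (terminal -1, X#5); searched 7 to 7
O moving scores -1; O passing scores +1

zugzwang(7, O) = True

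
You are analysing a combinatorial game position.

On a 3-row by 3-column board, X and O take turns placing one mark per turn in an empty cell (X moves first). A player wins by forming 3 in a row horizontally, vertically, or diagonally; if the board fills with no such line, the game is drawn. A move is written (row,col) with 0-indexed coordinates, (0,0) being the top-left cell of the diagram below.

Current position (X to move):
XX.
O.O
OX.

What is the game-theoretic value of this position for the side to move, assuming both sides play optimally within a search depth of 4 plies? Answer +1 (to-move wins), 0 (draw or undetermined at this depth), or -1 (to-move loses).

ply 1, X at XX./O.O/OX. | (0,2)=+1→XXX/O.O/OX.*; (1,1)=+1→XX./OXO/OX.; (2,2)=-1→XX./O.O/OXX
ply 2: XXX/O.O/OX. is terminal -1 (O); from XX./O.O/OX. depth 4

value(XX./O.O/OX., X) = +1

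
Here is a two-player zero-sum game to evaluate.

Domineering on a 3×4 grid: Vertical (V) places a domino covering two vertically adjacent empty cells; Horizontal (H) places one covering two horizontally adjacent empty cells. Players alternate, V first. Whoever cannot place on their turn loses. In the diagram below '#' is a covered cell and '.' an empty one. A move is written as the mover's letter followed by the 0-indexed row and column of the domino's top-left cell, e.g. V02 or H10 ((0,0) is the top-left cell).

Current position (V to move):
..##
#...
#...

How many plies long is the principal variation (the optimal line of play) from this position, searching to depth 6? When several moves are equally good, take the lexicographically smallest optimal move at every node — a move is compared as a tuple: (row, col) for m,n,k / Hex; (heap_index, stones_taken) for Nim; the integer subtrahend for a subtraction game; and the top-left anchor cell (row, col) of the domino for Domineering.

PV length from [..##/#.../#...]: 3 plies

ply 1, V at ..##/#.../#... | V01=-1→.###/##../#...; V11=-1→..##/##../##..; V12=+1→..##/#.#./#.#.*; V13=-1→..##/#..#/#..#
ply 2, H at ..##/#.#./#.#. | H00=-1→####/#.#./#.#.*
ply 3, V at ####/#.#./#.#. | V11=+1→####/###./###.*; V13=+1→####/#.##/#.##
ply 4: ####/###./###. is terminal -1 (H); from ..##/#.../#... depth 6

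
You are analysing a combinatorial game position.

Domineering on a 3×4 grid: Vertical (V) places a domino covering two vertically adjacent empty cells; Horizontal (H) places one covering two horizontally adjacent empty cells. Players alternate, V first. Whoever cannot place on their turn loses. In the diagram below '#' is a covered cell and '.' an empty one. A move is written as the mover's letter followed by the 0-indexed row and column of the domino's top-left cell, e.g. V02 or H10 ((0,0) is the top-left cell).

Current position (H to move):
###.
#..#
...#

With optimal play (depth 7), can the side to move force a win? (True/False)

H winning at [###./#..#/...#]: True

ply 1, H at ###./#..#/...# | H11=+1→###./####/...#*; H20=-1→###./#..#/##.#; H21=+1→###./#..#/.###
ply 2: ###./####/...# is terminal -1 (V); from ###./#..#/...# depth 7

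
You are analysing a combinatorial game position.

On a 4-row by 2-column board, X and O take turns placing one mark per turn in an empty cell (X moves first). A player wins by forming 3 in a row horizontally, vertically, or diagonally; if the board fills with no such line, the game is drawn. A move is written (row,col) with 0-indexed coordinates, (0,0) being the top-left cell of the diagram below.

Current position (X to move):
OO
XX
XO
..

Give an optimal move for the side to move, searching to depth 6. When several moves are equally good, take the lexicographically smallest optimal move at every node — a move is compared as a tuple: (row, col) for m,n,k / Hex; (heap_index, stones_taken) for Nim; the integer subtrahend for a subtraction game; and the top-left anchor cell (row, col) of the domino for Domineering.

X's best at [OO/XX/XO/..]: (3,0)

p1 X@[OO/XX/XO/..]: (3,0)[OO/XX/XO/X.]+1* (3,1)[OO/XX/XO/.X]+0
p2 O@[OO/XX/XO/X.] terminal -1; root [OO/XX/XO/..] d6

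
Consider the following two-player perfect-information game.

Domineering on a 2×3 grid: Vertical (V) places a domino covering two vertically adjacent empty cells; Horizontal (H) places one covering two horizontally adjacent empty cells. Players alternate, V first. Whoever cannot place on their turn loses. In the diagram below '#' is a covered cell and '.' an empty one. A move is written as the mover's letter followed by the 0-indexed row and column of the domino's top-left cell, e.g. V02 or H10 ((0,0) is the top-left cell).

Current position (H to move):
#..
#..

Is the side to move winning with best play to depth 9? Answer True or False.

ply 1, H at #../#.. | H01=+1→###/#..*; H11=+1→#../###
ply 2: ###/#.. is terminal -1 (V); from #../#.. depth 9

H winning at [#../#..]: True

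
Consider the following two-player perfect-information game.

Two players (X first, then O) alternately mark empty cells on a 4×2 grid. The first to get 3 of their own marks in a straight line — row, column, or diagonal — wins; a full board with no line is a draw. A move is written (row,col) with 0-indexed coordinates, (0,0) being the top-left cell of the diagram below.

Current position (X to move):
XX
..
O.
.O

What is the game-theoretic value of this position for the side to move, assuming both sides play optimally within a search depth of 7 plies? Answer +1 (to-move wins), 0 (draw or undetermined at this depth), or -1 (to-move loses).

ply 1, X at XX/../O./.O | (1,0)=+0→XX/X./O./.O*; (1,1)=+0→XX/.X/O./.O; (2,1)=+0→XX/../OX/.O; (3,0)=+0→XX/../O./XO
ply 2, O at XX/X./O./.O | (1,1)=+0→XX/XO/O./.O*; (2,1)=+0→XX/X./OO/.O; (3,0)=+0→XX/X./O./OO
ply 3, X at XX/XO/O./.O | (2,1)=+0→XX/XO/OX/.O*; (3,0)=-1→XX/XO/O./XO
ply 4, O at XX/XO/OX/.O | (3,0)=+0→XX/XO/OX/OO*
ply 5: XX/XO/OX/OO is terminal +0 (X); from XX/../O./.O depth 7

value(XX/../O./.O, X) = 0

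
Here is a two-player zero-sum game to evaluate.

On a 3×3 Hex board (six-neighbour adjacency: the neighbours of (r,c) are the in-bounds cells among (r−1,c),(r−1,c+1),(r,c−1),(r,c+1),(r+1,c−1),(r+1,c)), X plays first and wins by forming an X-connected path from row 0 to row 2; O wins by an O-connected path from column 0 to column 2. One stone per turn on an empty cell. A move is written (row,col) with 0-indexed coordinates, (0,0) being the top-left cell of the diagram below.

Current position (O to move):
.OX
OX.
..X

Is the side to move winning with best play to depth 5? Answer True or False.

O winning at [.OX/OX./..X]: False

[.OX/OX./..X] O move#1: (0,0):-1/OOX/OX./..X*, (1,2):-1/.OX/OXO/..X, (2,0):-1/.OX/OX./O.X, (2,1):-1/.OX/OX./.OX
[OOX/OX./..X] X move#2: (1,2):+1/OOX/OXX/..X*, (2,0):+1/OOX/OX./X.X, (2,1):+1/OOX/OX./.XX
[OOX/OXX/..X] end (terminal -1, O#3); searched .OX/OX./..X to 5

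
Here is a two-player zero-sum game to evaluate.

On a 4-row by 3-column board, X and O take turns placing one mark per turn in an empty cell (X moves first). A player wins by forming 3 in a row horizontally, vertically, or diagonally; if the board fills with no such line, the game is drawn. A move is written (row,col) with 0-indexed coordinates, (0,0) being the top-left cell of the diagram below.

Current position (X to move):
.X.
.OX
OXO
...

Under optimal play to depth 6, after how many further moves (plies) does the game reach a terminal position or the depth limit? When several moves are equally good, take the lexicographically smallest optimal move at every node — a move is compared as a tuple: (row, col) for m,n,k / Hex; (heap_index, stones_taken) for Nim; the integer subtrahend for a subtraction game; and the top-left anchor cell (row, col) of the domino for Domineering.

[.X./.OX/OXO/...] X move#1: (0,0):-1/XX./.OX/OXO/..., (0,2):-1/.XX/.OX/OXO/..., (1,0):-1/.X./XOX/OXO/..., (3,0):+1/.X./.OX/OXO/X..*, (3,1):-1/.X./.OX/OXO/.X., (3,2):-1/.X./.OX/OXO/..X
[.X./.OX/OXO/X..] end (terminal -1, O#2); searched .X./.OX/OXO/... to 6

PV length from [.X./.OX/OXO/...]: 1 ply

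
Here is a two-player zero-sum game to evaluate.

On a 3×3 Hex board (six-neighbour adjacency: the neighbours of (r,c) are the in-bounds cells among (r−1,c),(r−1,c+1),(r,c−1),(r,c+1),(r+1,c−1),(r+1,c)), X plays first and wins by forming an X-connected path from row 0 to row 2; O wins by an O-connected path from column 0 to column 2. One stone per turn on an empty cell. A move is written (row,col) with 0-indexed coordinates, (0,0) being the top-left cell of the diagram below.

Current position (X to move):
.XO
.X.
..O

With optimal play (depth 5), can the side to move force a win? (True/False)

X winning at [.XO/.X./..O]: True

[.XO/.X./..O] X move#1: (0,0):+1/XXO/.X./..O*, (1,0):+1/.XO/XX./..O, (1,2):+1/.XO/.XX/..O, (2,0):+1/.XO/.X./X.O, (2,1):+1/.XO/.X./.XO
[XXO/.X./..O] O move#2: (1,0):-1/XXO/OX./..O*, (1,2):-1/XXO/.XO/..O, (2,0):-1/XXO/.X./O.O, (2,1):-1/XXO/.X./.OO
[XXO/OX./..O] X move#3: (1,2):+1/XXO/OXX/..O*, (2,0):+1/XXO/OX./X.O, (2,1):+1/XXO/OX./.XO
[XXO/OXX/..O] O move#4: (2,0):-1/XXO/OXX/O.O*, (2,1):-1/XXO/OXX/.OO
[XXO/OXX/O.O] X move#5: (2,1):+1/XXO/OXX/OXO*
[XXO/OXX/OXO] end (terminal -1, O#6); searched .XO/.X./..O to 5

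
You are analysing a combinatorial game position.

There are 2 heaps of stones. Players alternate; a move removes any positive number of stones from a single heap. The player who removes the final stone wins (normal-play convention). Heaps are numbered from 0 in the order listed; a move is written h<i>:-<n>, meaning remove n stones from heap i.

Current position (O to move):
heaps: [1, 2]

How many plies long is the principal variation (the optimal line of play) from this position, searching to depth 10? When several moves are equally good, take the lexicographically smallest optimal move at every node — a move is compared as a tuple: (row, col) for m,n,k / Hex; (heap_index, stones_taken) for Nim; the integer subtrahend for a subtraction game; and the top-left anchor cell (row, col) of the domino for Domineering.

p1 O@[(1,2)]: h0:-1[(0,2)]-1 h1:-1[(1,1)]+1* h1:-2[(1,0)]-1
p2 X@[(1,1)]: h0:-1[(0,1)]-1* h1:-1[(1,0)]-1
p3 O@[(0,1)]: h1:-1[(0,0)]+1*
p4 X@[(0,0)] terminal -1; root [(1,2)] d10

PV length from [(1,2)]: 3 plies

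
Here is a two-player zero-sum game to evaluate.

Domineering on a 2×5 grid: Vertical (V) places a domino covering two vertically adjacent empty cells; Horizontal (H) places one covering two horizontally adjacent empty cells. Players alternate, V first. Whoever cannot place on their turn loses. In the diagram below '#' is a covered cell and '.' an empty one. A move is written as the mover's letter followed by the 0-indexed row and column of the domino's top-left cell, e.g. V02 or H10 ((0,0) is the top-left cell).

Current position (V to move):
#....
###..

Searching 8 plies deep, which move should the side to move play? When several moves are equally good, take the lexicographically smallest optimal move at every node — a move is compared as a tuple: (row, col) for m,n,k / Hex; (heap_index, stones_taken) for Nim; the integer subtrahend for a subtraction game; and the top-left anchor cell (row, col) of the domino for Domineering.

V's best at [#..../###..]: V03

ply 1, V at #..../###.. | V03=+1→#..#./####.*; V04=-1→#...#/###.#
ply 2, H at #..#./####. | H01=-1→####./####.*
ply 3, V at ####./####. | V04=+1→#####/#####*
ply 4: #####/##### is terminal -1 (H); from #..../###.. depth 8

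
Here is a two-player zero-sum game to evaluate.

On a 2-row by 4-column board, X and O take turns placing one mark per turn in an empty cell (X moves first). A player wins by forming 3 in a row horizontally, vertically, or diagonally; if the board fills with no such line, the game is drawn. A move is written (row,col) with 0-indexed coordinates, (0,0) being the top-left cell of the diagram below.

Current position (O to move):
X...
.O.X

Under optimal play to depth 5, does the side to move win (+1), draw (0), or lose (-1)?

value(X.../.O.X, O) = 0

p1 O@[X.../.O.X]: (0,1)[XO../.O.X]+0* (0,2)[X.O./.O.X]+0 (0,3)[X..O/.O.X]+0 (1,0)[X.../OO.X]+0 (1,2)[X.../.OOX]+0
p2 X@[XO../.O.X]: (0,2)[XOX./.O.X]+0* (0,3)[XO.X/.O.X]+0 (1,0)[XO../XO.X]+0 (1,2)[XO../.OXX]+0
p3 O@[XOX./.O.X]: (0,3)[XOXO/.O.X]+0* (1,0)[XOX./OO.X]+0 (1,2)[XOX./.OOX]+0
p4 X@[XOXO/.O.X]: (1,0)[XOXO/XO.X]+0* (1,2)[XOXO/.OXX]+0
p5 O@[XOXO/XO.X]: (1,2)[XOXO/XOOX]+0*
p6 X@[XOXO/XOOX] terminal +0; root [X.../.O.X] d5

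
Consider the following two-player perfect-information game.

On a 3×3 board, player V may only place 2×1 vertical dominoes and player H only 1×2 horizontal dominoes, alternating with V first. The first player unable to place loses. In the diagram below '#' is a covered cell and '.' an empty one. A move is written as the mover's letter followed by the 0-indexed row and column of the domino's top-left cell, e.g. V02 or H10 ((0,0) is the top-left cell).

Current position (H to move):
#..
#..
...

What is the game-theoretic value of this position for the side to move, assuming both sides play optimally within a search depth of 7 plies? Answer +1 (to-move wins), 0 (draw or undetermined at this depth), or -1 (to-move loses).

p1 H@[#../#../...]: H01[###/#../...]-1 H11[#../###/...]+1* H20[#../#../##.]-1 H21[#../#../.##]-1
p2 V@[#../###/...] terminal -1; root [#../#../...] d7

value(#../#../..., H) = +1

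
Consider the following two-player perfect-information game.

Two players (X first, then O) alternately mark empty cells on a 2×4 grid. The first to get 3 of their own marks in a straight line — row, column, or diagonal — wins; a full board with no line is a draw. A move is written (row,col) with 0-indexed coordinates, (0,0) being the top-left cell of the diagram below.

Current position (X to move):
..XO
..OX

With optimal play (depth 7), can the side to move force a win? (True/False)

[..XO/..OX] X move#1: (0,0):+0/X.XO/..OX*, (0,1):+0/.XXO/..OX, (1,0):+0/..XO/X.OX, (1,1):+0/..XO/.XOX
[X.XO/..OX] O move#2: (0,1):+0/XOXO/..OX*, (1,0):-1/X.XO/O.OX, (1,1):-1/X.XO/.OOX
[XOXO/..OX] X move#3: (1,0):+0/XOXO/X.OX*, (1,1):+0/XOXO/.XOX
[XOXO/X.OX] O move#4: (1,1):+0/XOXO/XOOX*
[XOXO/XOOX] end (terminal +0, X#5); searched ..XO/..OX to 7

X winning at [..XO/..OX]: False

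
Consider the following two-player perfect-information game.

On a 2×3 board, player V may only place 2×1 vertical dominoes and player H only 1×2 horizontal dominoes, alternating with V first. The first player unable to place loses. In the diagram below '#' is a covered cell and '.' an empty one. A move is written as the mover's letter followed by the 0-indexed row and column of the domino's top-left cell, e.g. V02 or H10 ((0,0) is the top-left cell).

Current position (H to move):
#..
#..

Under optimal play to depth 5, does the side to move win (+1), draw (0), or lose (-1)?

value(#../#.., H) = +1

ply 1, H at #../#.. | H01=+1→###/#..*; H11=+1→#../###
ply 2: ###/#.. is terminal -1 (V); from #../#.. depth 5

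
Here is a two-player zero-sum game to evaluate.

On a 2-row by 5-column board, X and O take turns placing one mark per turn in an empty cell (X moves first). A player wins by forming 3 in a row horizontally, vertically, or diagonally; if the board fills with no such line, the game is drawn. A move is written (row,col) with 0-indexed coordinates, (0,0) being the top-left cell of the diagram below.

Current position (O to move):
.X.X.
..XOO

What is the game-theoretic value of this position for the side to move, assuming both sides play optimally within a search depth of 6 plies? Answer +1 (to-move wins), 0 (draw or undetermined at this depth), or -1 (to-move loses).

value(.X.X./..XOO, O) = 0

p1 O@[.X.X./..XOO]: (0,0)[OX.X./..XOO]-1 (0,2)[.XOX./..XOO]+0* (0,4)[.X.XO/..XOO]-1 (1,0)[.X.X./O.XOO]-1 (1,1)[.X.X./.OXOO]-1
p2 X@[.XOX./..XOO]: (0,0)[XXOX./..XOO]+0* (0,4)[.XOXX/..XOO]+0 (1,0)[.XOX./X.XOO]+0 (1,1)[.XOX./.XXOO]+0
p3 O@[XXOX./..XOO]: (0,4)[XXOXO/..XOO]+0* (1,0)[XXOX./O.XOO]+0 (1,1)[XXOX./.OXOO]+0
p4 X@[XXOXO/..XOO]: (1,0)[XXOXO/X.XOO]+0* (1,1)[XXOXO/.XXOO]+0
p5 O@[XXOXO/X.XOO]: (1,1)[XXOXO/XOXOO]+0*
p6 X@[XXOXO/XOXOO] terminal +0; root [.X.X./..XOO] d6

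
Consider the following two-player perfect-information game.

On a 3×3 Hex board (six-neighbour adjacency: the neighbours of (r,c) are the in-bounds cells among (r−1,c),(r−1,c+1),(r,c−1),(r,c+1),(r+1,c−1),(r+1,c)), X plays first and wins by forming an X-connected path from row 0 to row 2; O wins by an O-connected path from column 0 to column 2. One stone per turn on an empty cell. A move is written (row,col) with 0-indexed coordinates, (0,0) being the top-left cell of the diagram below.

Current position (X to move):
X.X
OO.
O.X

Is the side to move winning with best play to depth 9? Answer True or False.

X winning at [X.X/OO./O.X]: True

ply 1, X at X.X/OO./O.X | (0,1)=-1→XXX/OO./O.X; (1,2)=+1→X.X/OOX/O.X*; (2,1)=-1→X.X/OO./OXX
ply 2: X.X/OOX/O.X is terminal -1 (O); from X.X/OO./O.X depth 9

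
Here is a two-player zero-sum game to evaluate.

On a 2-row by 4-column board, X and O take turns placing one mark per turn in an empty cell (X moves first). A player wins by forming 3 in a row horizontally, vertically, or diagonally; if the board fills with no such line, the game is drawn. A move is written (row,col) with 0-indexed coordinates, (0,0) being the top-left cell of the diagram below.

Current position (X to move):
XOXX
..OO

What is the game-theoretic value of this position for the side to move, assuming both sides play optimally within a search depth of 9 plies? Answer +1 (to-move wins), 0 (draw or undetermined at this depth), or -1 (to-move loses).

value(XOXX/..OO, X) = 0

p1 X@[XOXX/..OO]: (1,0)[XOXX/X.OO]-1 (1,1)[XOXX/.XOO]+0*
p2 O@[XOXX/.XOO]: (1,0)[XOXX/OXOO]+0*
p3 X@[XOXX/OXOO] terminal +0; root [XOXX/..OO] d9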